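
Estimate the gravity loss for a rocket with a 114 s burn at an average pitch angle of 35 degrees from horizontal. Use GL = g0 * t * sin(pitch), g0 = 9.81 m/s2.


GL = 9.81 * 114 * sin(35 deg) = 641 m/s

641 m/s


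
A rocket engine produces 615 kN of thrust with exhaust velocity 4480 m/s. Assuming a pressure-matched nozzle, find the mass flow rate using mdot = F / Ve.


mdot = F / Ve = 615000 / 4480 = 137.3 kg/s

137.3 kg/s


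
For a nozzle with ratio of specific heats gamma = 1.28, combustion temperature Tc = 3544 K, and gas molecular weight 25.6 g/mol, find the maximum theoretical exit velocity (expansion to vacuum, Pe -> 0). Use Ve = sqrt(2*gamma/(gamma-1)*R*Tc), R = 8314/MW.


R = 8314 / 25.6 = 324.77 J/(kg.K)
Ve = sqrt(2 * 1.28 / (1.28 - 1) * 324.77 * 3544) = 3244 m/s

3244 m/s


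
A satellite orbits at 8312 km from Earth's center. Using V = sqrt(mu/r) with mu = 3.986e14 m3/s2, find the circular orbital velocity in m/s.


V = sqrt(3.986e14 / 8312000) = 6925 m/s

6925 m/s


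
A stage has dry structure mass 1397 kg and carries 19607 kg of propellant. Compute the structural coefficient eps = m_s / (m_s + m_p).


eps = 1397 / (1397 + 19607) = 0.0665

0.0665


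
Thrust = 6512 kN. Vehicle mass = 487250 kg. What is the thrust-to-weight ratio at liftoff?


TWR = 6512000 / (487250 * 9.81) = 1.36

1.36


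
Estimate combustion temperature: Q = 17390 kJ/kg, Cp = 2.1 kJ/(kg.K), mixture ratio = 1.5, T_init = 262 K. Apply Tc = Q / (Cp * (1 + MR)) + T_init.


Tc = 17390 / (2.1 * (1 + 1.5)) + 262 = 3574 K

3574 K


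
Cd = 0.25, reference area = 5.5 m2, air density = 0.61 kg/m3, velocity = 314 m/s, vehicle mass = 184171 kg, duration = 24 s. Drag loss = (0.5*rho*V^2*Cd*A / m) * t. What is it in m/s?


D = 0.5 * 0.61 * 314^2 * 0.25 * 5.5 = 41348.7 N
a = 41348.7 / 184171 = 0.2245 m/s2
dV = 0.2245 * 24 = 5.4 m/s

5.4 m/s


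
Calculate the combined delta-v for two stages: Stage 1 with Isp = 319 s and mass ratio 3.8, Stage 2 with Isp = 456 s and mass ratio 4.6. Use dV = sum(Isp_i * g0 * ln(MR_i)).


dV1 = 319 * 9.81 * ln(3.8) = 4177.7 m/s
dV2 = 456 * 9.81 * ln(4.6) = 6826.6 m/s
Total dV = 4177.7 + 6826.6 = 11004.3 m/s ~ 11004 m/s

11004 m/s


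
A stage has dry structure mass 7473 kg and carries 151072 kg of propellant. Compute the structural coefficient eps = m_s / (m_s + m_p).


eps = 7473 / (7473 + 151072) = 0.0471

0.0471


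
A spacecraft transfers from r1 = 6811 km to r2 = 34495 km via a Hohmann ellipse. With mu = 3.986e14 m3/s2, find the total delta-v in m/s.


V1 = sqrt(mu/r1) = 7650.03 m/s
dV1 = V1*(sqrt(2*r2/(r1+r2)) - 1) = 2236.63 m/s
V2 = sqrt(mu/r2) = 3399.31 m/s
dV2 = V2*(1 - sqrt(2*r1/(r1+r2))) = 1447.2 m/s
Total dV = 3684 m/s

3684 m/s


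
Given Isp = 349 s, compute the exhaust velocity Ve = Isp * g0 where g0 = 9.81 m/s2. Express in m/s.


Ve = Isp * g0 = 349 * 9.81 = 3423.7 m/s

3423.7 m/s


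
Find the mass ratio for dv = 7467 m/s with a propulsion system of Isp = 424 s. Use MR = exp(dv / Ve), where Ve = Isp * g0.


Ve = 424 * 9.81 = 4159.44 m/s
MR = exp(7467 / 4159.44) = 6.021

6.021


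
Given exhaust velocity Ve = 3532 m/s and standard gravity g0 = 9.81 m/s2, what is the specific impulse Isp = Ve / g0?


Isp = Ve / g0 = 3532 / 9.81 = 360.0 s

360.0 s


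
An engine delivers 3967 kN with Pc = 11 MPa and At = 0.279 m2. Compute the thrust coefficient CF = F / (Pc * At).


CF = 3967000 / (11e6 * 0.279) = 1.29

1.29


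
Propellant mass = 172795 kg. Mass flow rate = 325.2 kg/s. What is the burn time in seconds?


tb = 172795 / 325.2 = 531.3 s

531.3 s


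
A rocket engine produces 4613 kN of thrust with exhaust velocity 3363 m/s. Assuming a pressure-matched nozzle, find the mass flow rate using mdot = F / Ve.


mdot = F / Ve = 4613000 / 3363 = 1371.7 kg/s

1371.7 kg/s


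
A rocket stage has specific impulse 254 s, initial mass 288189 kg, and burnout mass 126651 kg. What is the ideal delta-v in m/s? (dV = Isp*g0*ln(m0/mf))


Ve = 254 * 9.81 = 2491.74 m/s
dV = 2491.74 * ln(288189/126651) = 2049 m/s

2049 m/s


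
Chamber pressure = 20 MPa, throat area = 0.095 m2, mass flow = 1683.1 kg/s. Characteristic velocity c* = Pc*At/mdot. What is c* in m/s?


c* = 20e6 * 0.095 / 1683.1 = 1129 m/s

1129 m/s


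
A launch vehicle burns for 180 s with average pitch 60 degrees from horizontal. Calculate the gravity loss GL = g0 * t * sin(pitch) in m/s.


GL = 9.81 * 180 * sin(60 deg) = 1529 m/s

1529 m/s


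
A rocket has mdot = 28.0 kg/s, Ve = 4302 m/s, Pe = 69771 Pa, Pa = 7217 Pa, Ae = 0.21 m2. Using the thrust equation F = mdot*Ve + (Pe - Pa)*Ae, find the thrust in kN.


F = 28.0 * 4302 + (69771 - 7217) * 0.21 = 133592.0 N = 133.6 kN

133.6 kN


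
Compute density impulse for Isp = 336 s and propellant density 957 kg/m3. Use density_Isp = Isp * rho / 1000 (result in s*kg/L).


rho*Isp = 336 * 957 / 1000 = 322 s*kg/L

322 s*kg/L


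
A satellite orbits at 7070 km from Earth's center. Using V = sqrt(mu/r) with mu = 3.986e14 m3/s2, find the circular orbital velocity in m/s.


V = sqrt(3.986e14 / 7070000) = 7509 m/s

7509 m/s


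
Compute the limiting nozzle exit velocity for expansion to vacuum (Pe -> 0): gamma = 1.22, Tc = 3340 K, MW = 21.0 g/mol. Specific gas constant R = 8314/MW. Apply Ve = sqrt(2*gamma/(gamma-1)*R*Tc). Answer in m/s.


R = 8314 / 21.0 = 395.9 J/(kg.K)
Ve = sqrt(2 * 1.22 / (1.22 - 1) * 395.9 * 3340) = 3830 m/s

3830 m/s


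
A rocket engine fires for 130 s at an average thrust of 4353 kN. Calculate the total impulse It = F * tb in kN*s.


It = 4353 * 130 = 565890 kN*s

565890 kN*s


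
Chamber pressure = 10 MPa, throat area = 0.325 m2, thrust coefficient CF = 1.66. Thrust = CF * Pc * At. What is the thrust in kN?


F = 1.66 * 10e6 * 0.325 = 5.3950e+06 N = 5395.0 kN

5395.0 kN


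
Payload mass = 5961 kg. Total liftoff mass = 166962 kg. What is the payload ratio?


PR = 5961 / 166962 = 0.0357

0.0357


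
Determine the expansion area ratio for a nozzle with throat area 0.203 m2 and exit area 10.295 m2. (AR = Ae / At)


AR = 10.295 / 0.203 = 50.7

50.7


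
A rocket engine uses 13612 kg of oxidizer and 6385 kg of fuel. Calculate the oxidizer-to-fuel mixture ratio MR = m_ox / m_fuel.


MR = 13612 / 6385 = 2.13

2.13


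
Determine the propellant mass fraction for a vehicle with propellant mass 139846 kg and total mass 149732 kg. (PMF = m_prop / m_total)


PMF = 139846 / 149732 = 0.934

0.934


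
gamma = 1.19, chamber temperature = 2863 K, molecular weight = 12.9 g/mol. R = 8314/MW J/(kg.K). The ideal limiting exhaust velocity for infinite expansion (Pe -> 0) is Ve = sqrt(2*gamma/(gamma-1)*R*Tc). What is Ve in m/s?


R = 8314 / 12.9 = 644.5 J/(kg.K)
Ve = sqrt(2 * 1.19 / (1.19 - 1) * 644.5 * 2863) = 4808 m/s

4808 m/s


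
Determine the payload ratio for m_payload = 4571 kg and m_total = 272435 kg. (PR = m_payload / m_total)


PR = 4571 / 272435 = 0.0168

0.0168


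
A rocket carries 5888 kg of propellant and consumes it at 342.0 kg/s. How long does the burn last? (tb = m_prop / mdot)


tb = 5888 / 342.0 = 17.2 s

17.2 s


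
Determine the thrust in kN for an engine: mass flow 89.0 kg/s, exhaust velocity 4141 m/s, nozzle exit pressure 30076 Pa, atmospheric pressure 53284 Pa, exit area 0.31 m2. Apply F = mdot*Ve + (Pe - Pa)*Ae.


F = 89.0 * 4141 + (30076 - 53284) * 0.31 = 361355.0 N = 361.4 kN

361.4 kN


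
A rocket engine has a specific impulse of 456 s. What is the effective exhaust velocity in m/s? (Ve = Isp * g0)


Ve = Isp * g0 = 456 * 9.81 = 4473.4 m/s

4473.4 m/s


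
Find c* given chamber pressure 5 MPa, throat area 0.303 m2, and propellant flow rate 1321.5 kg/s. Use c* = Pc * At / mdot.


c* = 5e6 * 0.303 / 1321.5 = 1146 m/s

1146 m/s


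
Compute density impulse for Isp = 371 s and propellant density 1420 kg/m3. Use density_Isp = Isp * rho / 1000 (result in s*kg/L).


rho*Isp = 371 * 1420 / 1000 = 527 s*kg/L

527 s*kg/L


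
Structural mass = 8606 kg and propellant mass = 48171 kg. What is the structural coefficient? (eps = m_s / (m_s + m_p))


eps = 8606 / (8606 + 48171) = 0.1516

0.1516


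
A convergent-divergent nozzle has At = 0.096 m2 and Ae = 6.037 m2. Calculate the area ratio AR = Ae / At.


AR = 6.037 / 0.096 = 62.9

62.9


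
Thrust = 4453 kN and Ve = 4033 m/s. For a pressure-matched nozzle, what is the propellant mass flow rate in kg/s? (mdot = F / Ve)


mdot = F / Ve = 4453000 / 4033 = 1104.1 kg/s

1104.1 kg/s


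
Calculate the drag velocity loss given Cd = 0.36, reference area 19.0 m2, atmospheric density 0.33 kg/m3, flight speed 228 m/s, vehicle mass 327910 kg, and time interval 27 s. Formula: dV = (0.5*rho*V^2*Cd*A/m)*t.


D = 0.5 * 0.33 * 228^2 * 0.36 * 19.0 = 58669.14 N
a = 58669.14 / 327910 = 0.1789 m/s2
dV = 0.1789 * 27 = 4.8 m/s

4.8 m/s


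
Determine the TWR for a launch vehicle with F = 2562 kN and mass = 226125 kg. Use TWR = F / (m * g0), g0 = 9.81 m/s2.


TWR = 2562000 / (226125 * 9.81) = 1.15

1.15


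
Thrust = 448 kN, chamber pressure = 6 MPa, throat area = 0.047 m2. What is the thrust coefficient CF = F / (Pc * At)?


CF = 448000 / (6e6 * 0.047) = 1.59

1.59


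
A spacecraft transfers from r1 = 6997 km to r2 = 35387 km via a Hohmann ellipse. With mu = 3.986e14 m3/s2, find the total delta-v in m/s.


V1 = sqrt(mu/r1) = 7547.67 m/s
dV1 = V1*(sqrt(2*r2/(r1+r2)) - 1) = 2205.57 m/s
V2 = sqrt(mu/r2) = 3356.19 m/s
dV2 = V2*(1 - sqrt(2*r1/(r1+r2))) = 1427.7 m/s
Total dV = 3633 m/s

3633 m/s


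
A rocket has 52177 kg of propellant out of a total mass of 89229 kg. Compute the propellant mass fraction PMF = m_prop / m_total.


PMF = 52177 / 89229 = 0.585

0.585


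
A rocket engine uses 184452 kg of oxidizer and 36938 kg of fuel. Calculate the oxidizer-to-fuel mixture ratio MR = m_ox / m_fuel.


MR = 184452 / 36938 = 4.99

4.99


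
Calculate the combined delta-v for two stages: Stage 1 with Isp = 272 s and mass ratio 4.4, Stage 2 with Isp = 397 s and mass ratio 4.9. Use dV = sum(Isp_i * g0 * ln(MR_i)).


dV1 = 272 * 9.81 * ln(4.4) = 3953.4 m/s
dV2 = 397 * 9.81 * ln(4.9) = 6189.4 m/s
Total dV = 3953.4 + 6189.4 = 10142.8 m/s ~ 10143 m/s

10143 m/s


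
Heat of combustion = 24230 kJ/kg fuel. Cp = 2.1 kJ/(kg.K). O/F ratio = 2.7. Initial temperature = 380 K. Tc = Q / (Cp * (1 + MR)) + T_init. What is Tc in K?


Tc = 24230 / (2.1 * (1 + 2.7)) + 380 = 3498 K

3498 K


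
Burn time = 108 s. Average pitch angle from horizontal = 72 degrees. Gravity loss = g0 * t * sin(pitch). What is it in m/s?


GL = 9.81 * 108 * sin(72 deg) = 1008 m/s

1008 m/s


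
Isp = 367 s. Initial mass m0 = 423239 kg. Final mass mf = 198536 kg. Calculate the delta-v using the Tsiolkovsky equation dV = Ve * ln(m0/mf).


Ve = 367 * 9.81 = 3600.27 m/s
dV = 3600.27 * ln(423239/198536) = 2725 m/s

2725 m/s


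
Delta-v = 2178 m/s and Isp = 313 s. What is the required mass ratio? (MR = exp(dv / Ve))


Ve = 313 * 9.81 = 3070.53 m/s
MR = exp(2178 / 3070.53) = 2.033

2.033


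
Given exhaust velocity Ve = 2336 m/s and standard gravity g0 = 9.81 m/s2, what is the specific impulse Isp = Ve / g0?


Isp = Ve / g0 = 2336 / 9.81 = 238.1 s

238.1 s


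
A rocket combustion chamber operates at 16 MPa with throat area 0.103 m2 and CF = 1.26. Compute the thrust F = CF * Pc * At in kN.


F = 1.26 * 16e6 * 0.103 = 2.0765e+06 N = 2076.5 kN

2076.5 kN


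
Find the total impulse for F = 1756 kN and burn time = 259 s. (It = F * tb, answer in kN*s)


It = 1756 * 259 = 454804 kN*s

454804 kN*s


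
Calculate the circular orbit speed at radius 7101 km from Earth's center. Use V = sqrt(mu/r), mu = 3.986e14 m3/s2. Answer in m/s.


V = sqrt(3.986e14 / 7101000) = 7492 m/s

7492 m/s


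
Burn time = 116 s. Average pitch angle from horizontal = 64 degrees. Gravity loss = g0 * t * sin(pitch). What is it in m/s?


GL = 9.81 * 116 * sin(64 deg) = 1023 m/s

1023 m/s


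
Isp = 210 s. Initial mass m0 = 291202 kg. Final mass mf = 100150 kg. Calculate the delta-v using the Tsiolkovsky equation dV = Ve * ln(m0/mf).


Ve = 210 * 9.81 = 2060.1 m/s
dV = 2060.1 * ln(291202/100150) = 2199 m/s

2199 m/s


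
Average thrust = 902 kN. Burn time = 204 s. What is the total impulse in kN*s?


It = 902 * 204 = 184008 kN*s

184008 kN*s


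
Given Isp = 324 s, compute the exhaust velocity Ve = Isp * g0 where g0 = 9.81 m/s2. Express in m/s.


Ve = Isp * g0 = 324 * 9.81 = 3178.4 m/s

3178.4 m/s


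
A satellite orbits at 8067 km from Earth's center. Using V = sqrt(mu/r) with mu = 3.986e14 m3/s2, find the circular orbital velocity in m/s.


V = sqrt(3.986e14 / 8067000) = 7029 m/s

7029 m/s


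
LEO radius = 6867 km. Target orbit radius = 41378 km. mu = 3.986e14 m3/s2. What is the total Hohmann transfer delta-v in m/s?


V1 = sqrt(mu/r1) = 7618.77 m/s
dV1 = V1*(sqrt(2*r2/(r1+r2)) - 1) = 2359.57 m/s
V2 = sqrt(mu/r2) = 3103.73 m/s
dV2 = V2*(1 - sqrt(2*r1/(r1+r2))) = 1447.75 m/s
Total dV = 3807 m/s

3807 m/s


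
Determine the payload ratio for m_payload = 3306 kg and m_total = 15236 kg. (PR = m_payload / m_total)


PR = 3306 / 15236 = 0.217

0.217


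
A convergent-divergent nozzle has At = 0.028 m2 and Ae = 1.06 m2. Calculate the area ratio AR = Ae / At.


AR = 1.06 / 0.028 = 37.9

37.9


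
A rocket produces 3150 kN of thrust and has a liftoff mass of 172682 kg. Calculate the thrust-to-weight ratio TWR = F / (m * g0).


TWR = 3150000 / (172682 * 9.81) = 1.86

1.86


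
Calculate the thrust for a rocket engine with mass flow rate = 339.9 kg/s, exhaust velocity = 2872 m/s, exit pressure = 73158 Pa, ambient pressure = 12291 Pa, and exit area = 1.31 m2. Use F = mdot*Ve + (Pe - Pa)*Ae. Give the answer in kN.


F = 339.9 * 2872 + (73158 - 12291) * 1.31 = 1.0559e+06 N = 1055.9 kN

1055.9 kN


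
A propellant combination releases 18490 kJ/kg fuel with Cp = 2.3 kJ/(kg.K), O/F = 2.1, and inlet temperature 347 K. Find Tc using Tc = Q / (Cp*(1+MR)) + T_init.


Tc = 18490 / (2.3 * (1 + 2.1)) + 347 = 2940 K

2940 K


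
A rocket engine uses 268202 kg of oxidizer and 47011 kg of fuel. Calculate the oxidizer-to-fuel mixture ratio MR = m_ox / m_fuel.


MR = 268202 / 47011 = 5.71

5.71


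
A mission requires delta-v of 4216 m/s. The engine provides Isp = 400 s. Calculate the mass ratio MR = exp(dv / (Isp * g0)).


Ve = 400 * 9.81 = 3924.0 m/s
MR = exp(4216 / 3924.0) = 2.928

2.928


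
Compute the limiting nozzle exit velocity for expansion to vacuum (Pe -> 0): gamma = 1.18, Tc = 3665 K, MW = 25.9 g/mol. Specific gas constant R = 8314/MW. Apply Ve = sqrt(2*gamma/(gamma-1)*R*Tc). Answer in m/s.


R = 8314 / 25.9 = 321.0 J/(kg.K)
Ve = sqrt(2 * 1.18 / (1.18 - 1) * 321.0 * 3665) = 3927 m/s

3927 m/s


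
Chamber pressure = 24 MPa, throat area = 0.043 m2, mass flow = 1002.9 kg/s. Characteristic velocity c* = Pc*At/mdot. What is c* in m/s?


c* = 24e6 * 0.043 / 1002.9 = 1029 m/s

1029 m/s


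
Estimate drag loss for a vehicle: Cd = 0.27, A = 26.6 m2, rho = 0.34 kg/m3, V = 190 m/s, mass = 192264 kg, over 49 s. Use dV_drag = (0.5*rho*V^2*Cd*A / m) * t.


D = 0.5 * 0.34 * 190^2 * 0.27 * 26.6 = 44075.93 N
a = 44075.93 / 192264 = 0.2292 m/s2
dV = 0.2292 * 49 = 11.2 m/s

11.2 m/s


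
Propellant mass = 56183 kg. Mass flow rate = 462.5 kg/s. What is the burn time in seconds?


tb = 56183 / 462.5 = 121.5 s

121.5 s


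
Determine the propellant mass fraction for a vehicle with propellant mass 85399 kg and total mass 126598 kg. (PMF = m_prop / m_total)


PMF = 85399 / 126598 = 0.675

0.675


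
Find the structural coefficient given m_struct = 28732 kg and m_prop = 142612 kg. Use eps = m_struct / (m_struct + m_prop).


eps = 28732 / (28732 + 142612) = 0.1677

0.1677


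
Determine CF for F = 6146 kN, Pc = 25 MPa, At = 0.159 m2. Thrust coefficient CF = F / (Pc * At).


CF = 6146000 / (25e6 * 0.159) = 1.55

1.55


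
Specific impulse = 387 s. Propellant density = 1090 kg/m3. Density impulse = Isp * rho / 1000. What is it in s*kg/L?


rho*Isp = 387 * 1090 / 1000 = 422 s*kg/L

422 s*kg/L


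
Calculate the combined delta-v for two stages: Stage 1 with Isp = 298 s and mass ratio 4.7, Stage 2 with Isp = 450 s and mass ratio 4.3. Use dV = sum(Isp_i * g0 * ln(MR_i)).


dV1 = 298 * 9.81 * ln(4.7) = 4524.1 m/s
dV2 = 450 * 9.81 * ln(4.3) = 6439.1 m/s
Total dV = 4524.1 + 6439.1 = 10963.2 m/s ~ 10963 m/s

10963 m/s


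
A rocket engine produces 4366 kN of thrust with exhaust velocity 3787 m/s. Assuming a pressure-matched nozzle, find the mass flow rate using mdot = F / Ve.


mdot = F / Ve = 4366000 / 3787 = 1152.9 kg/s

1152.9 kg/s


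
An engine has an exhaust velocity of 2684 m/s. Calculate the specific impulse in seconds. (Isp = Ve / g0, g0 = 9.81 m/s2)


Isp = Ve / g0 = 2684 / 9.81 = 273.6 s

273.6 s


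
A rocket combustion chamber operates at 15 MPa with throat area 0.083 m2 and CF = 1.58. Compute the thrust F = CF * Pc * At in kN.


F = 1.58 * 15e6 * 0.083 = 1.9671e+06 N = 1967.1 kN

1967.1 kN


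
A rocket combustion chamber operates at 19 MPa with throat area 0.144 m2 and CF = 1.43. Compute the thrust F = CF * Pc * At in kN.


F = 1.43 * 19e6 * 0.144 = 3.9125e+06 N = 3912.5 kN

3912.5 kN


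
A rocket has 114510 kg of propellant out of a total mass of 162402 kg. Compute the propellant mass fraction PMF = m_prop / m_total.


PMF = 114510 / 162402 = 0.705

0.705


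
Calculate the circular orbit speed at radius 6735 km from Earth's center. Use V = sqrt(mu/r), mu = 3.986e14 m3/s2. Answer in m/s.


V = sqrt(3.986e14 / 6735000) = 7693 m/s

7693 m/s


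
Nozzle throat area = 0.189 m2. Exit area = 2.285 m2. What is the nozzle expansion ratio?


AR = 2.285 / 0.189 = 12.1

12.1


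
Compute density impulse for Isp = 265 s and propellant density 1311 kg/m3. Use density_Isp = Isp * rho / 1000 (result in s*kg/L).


rho*Isp = 265 * 1311 / 1000 = 347 s*kg/L

347 s*kg/L


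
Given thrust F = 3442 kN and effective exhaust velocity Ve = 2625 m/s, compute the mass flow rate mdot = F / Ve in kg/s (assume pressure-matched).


mdot = F / Ve = 3442000 / 2625 = 1311.2 kg/s

1311.2 kg/s


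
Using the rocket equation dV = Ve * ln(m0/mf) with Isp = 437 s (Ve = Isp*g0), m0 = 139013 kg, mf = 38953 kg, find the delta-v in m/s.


Ve = 437 * 9.81 = 4286.97 m/s
dV = 4286.97 * ln(139013/38953) = 5454 m/s

5454 m/s


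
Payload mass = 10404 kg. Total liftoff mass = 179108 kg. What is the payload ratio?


PR = 10404 / 179108 = 0.0581

0.0581


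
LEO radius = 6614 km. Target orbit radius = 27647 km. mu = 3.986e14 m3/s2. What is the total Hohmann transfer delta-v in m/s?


V1 = sqrt(mu/r1) = 7763.12 m/s
dV1 = V1*(sqrt(2*r2/(r1+r2)) - 1) = 2099.11 m/s
V2 = sqrt(mu/r2) = 3797.04 m/s
dV2 = V2*(1 - sqrt(2*r1/(r1+r2))) = 1437.69 m/s
Total dV = 3537 m/s

3537 m/s


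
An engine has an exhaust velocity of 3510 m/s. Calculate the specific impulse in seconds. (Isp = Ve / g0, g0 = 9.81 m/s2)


Isp = Ve / g0 = 3510 / 9.81 = 357.8 s

357.8 s


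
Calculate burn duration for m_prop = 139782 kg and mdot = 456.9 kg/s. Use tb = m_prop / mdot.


tb = 139782 / 456.9 = 305.9 s

305.9 s


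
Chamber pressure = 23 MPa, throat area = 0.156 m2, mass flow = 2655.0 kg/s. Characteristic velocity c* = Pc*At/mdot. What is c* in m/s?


c* = 23e6 * 0.156 / 2655.0 = 1351 m/s

1351 m/s


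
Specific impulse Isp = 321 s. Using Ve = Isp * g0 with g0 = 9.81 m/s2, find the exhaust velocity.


Ve = Isp * g0 = 321 * 9.81 = 3149.0 m/s

3149.0 m/s


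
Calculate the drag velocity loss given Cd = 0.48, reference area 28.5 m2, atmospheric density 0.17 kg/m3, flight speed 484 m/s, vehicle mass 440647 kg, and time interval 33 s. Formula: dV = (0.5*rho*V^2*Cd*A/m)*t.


D = 0.5 * 0.17 * 484^2 * 0.48 * 28.5 = 272392.88 N
a = 272392.88 / 440647 = 0.6182 m/s2
dV = 0.6182 * 33 = 20.4 m/s

20.4 m/s


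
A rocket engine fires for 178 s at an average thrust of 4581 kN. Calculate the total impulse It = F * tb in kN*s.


It = 4581 * 178 = 815418 kN*s

815418 kN*s


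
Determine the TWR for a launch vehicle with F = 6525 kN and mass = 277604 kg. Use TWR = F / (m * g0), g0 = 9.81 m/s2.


TWR = 6525000 / (277604 * 9.81) = 2.4

2.4


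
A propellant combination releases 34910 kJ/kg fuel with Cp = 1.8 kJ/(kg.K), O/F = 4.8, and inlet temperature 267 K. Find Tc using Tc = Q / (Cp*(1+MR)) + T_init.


Tc = 34910 / (1.8 * (1 + 4.8)) + 267 = 3611 K

3611 K


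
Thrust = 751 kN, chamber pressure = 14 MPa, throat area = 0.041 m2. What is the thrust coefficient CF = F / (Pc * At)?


CF = 751000 / (14e6 * 0.041) = 1.31

1.31


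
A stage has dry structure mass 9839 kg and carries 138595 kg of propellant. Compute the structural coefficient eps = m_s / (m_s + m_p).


eps = 9839 / (9839 + 138595) = 0.0663

0.0663


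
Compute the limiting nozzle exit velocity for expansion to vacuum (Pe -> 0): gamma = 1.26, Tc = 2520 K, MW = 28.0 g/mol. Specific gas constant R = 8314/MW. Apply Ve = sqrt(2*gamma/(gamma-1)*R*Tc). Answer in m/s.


R = 8314 / 28.0 = 296.93 J/(kg.K)
Ve = sqrt(2 * 1.26 / (1.26 - 1) * 296.93 * 2520) = 2693 m/s

2693 m/s


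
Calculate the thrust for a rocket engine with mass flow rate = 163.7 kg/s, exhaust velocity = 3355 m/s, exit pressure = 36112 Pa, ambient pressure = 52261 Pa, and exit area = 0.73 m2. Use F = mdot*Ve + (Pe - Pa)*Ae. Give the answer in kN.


F = 163.7 * 3355 + (36112 - 52261) * 0.73 = 537425.0 N = 537.4 kN

537.4 kN


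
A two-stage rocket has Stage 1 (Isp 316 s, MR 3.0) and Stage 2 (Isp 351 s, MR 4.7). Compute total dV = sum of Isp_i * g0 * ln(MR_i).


dV1 = 316 * 9.81 * ln(3.0) = 3405.7 m/s
dV2 = 351 * 9.81 * ln(4.7) = 5328.7 m/s
Total dV = 3405.7 + 5328.7 = 8734.4 m/s ~ 8734 m/s

8734 m/s


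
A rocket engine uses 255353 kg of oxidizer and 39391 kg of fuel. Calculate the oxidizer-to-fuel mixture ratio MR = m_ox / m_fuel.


MR = 255353 / 39391 = 6.48

6.48


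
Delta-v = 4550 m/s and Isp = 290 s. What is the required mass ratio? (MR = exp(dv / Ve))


Ve = 290 * 9.81 = 2844.9 m/s
MR = exp(4550 / 2844.9) = 4.95

4.95


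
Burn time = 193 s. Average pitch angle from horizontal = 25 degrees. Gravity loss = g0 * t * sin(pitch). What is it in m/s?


GL = 9.81 * 193 * sin(25 deg) = 800 m/s

800 m/s


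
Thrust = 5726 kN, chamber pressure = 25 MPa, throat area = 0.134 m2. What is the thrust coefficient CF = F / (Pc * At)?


CF = 5726000 / (25e6 * 0.134) = 1.71

1.71


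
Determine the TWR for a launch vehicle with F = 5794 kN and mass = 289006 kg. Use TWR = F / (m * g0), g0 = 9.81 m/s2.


TWR = 5794000 / (289006 * 9.81) = 2.04

2.04


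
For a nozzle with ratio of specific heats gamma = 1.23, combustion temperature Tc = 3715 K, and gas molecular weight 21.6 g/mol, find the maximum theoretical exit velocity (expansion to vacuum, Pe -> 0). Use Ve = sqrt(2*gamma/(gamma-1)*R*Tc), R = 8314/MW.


R = 8314 / 21.6 = 384.91 J/(kg.K)
Ve = sqrt(2 * 1.23 / (1.23 - 1) * 384.91 * 3715) = 3911 m/s

3911 m/s


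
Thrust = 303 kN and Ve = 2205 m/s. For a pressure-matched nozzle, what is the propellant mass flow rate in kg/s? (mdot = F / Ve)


mdot = F / Ve = 303000 / 2205 = 137.4 kg/s

137.4 kg/s


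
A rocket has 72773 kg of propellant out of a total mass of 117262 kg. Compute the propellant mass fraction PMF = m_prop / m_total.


PMF = 72773 / 117262 = 0.621

0.621


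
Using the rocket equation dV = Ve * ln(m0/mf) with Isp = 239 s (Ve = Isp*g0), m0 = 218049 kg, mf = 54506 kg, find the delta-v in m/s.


Ve = 239 * 9.81 = 2344.59 m/s
dV = 2344.59 * ln(218049/54506) = 3251 m/s

3251 m/s


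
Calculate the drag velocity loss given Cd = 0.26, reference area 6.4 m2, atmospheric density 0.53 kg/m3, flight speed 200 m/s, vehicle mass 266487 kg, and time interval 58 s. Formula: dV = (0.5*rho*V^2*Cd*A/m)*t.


D = 0.5 * 0.53 * 200^2 * 0.26 * 6.4 = 17638.4 N
a = 17638.4 / 266487 = 0.0662 m/s2
dV = 0.0662 * 58 = 3.8 m/s

3.8 m/s


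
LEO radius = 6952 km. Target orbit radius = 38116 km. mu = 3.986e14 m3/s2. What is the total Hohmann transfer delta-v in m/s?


V1 = sqrt(mu/r1) = 7572.06 m/s
dV1 = V1*(sqrt(2*r2/(r1+r2)) - 1) = 2275.95 m/s
V2 = sqrt(mu/r2) = 3233.81 m/s
dV2 = V2*(1 - sqrt(2*r1/(r1+r2))) = 1437.63 m/s
Total dV = 3714 m/s

3714 m/s


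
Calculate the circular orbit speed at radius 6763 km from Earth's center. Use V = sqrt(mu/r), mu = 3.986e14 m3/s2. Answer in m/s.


V = sqrt(3.986e14 / 6763000) = 7677 m/s

7677 m/s


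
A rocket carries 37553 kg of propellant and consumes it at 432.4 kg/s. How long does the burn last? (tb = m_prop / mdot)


tb = 37553 / 432.4 = 86.8 s

86.8 s


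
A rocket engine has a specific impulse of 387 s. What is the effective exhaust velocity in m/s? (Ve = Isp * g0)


Ve = Isp * g0 = 387 * 9.81 = 3796.5 m/s

3796.5 m/s


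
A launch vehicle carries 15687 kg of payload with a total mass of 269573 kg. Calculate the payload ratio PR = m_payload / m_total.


PR = 15687 / 269573 = 0.0582

0.0582


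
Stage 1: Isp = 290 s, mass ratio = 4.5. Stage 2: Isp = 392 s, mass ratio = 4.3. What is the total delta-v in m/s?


dV1 = 290 * 9.81 * ln(4.5) = 4278.9 m/s
dV2 = 392 * 9.81 * ln(4.3) = 5609.1 m/s
Total dV = 4278.9 + 5609.1 = 9888.0 m/s ~ 9888 m/s

9888 m/s


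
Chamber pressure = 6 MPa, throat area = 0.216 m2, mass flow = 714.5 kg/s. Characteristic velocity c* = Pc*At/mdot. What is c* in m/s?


c* = 6e6 * 0.216 / 714.5 = 1814 m/s

1814 m/s


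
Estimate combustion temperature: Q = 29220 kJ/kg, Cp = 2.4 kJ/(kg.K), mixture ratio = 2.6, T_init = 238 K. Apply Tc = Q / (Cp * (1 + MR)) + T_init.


Tc = 29220 / (2.4 * (1 + 2.6)) + 238 = 3620 K

3620 K


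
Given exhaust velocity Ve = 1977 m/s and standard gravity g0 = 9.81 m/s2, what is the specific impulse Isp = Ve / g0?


Isp = Ve / g0 = 1977 / 9.81 = 201.5 s

201.5 s


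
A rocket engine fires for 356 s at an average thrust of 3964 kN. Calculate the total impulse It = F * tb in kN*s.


It = 3964 * 356 = 1411184 kN*s

1411184 kN*s


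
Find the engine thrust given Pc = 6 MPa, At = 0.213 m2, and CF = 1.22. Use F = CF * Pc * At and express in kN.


F = 1.22 * 6e6 * 0.213 = 1.5592e+06 N = 1559.2 kN

1559.2 kN


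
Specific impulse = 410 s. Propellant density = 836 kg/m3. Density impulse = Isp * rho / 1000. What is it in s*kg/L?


rho*Isp = 410 * 836 / 1000 = 343 s*kg/L

343 s*kg/L


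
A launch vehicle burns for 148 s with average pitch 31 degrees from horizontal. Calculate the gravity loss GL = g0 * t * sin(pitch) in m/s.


GL = 9.81 * 148 * sin(31 deg) = 748 m/s

748 m/s


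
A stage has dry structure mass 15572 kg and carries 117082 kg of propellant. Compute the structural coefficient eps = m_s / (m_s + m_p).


eps = 15572 / (15572 + 117082) = 0.1174

0.1174


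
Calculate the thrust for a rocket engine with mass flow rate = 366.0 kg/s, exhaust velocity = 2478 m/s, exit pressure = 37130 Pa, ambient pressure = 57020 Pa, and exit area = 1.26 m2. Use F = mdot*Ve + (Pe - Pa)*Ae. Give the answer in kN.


F = 366.0 * 2478 + (37130 - 57020) * 1.26 = 881887.0 N = 881.9 kN

881.9 kN


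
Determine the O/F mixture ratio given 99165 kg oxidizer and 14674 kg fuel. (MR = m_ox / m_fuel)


MR = 99165 / 14674 = 6.76

6.76


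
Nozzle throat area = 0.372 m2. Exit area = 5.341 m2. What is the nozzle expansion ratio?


AR = 5.341 / 0.372 = 14.4

14.4


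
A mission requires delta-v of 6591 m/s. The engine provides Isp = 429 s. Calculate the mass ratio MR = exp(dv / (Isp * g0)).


Ve = 429 * 9.81 = 4208.49 m/s
MR = exp(6591 / 4208.49) = 4.788

4.788


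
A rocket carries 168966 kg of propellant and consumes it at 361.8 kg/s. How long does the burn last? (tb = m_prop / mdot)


tb = 168966 / 361.8 = 467.0 s

467.0 s


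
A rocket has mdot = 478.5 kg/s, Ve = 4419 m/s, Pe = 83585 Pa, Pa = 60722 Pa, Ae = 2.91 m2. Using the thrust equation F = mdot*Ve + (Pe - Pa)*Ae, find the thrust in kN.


F = 478.5 * 4419 + (83585 - 60722) * 2.91 = 2.1810e+06 N = 2181.0 kN

2181.0 kN


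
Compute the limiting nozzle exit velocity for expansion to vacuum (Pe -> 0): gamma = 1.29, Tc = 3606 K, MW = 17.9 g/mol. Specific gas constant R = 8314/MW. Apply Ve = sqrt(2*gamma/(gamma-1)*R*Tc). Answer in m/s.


R = 8314 / 17.9 = 464.47 J/(kg.K)
Ve = sqrt(2 * 1.29 / (1.29 - 1) * 464.47 * 3606) = 3860 m/s

3860 m/s


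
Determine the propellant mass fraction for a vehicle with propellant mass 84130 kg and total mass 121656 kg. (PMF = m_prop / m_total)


PMF = 84130 / 121656 = 0.692

0.692


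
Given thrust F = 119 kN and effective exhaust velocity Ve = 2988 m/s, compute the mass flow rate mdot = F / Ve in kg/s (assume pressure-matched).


mdot = F / Ve = 119000 / 2988 = 39.8 kg/s

39.8 kg/s


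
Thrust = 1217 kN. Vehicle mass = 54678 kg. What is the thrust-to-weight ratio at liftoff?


TWR = 1217000 / (54678 * 9.81) = 2.27

2.27


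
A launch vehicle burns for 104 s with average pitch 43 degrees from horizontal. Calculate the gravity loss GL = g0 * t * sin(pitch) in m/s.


GL = 9.81 * 104 * sin(43 deg) = 696 m/s

696 m/s


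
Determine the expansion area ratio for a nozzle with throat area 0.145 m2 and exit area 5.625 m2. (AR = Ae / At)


AR = 5.625 / 0.145 = 38.8

38.8


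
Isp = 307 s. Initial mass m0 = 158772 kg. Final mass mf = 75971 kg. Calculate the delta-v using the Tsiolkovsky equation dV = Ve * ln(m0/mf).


Ve = 307 * 9.81 = 3011.67 m/s
dV = 3011.67 * ln(158772/75971) = 2220 m/s

2220 m/s


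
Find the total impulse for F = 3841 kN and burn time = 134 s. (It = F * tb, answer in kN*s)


It = 3841 * 134 = 514694 kN*s

514694 kN*s


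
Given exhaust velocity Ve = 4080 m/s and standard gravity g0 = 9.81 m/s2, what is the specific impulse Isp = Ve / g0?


Isp = Ve / g0 = 4080 / 9.81 = 415.9 s

415.9 s


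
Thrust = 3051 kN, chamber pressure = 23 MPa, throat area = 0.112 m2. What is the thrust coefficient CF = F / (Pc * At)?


CF = 3051000 / (23e6 * 0.112) = 1.18

1.18


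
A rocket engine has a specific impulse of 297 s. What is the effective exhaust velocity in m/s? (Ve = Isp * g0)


Ve = Isp * g0 = 297 * 9.81 = 2913.6 m/s

2913.6 m/s


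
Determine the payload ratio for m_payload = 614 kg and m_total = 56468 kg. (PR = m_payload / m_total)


PR = 614 / 56468 = 0.0109

0.0109


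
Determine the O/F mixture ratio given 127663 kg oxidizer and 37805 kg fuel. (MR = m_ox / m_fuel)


MR = 127663 / 37805 = 3.38

3.38


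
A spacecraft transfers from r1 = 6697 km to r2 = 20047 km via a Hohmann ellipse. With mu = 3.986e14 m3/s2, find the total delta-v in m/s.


V1 = sqrt(mu/r1) = 7714.87 m/s
dV1 = V1*(sqrt(2*r2/(r1+r2)) - 1) = 1731.29 m/s
V2 = sqrt(mu/r2) = 4459.07 m/s
dV2 = V2*(1 - sqrt(2*r1/(r1+r2))) = 1303.44 m/s
Total dV = 3035 m/s

3035 m/s


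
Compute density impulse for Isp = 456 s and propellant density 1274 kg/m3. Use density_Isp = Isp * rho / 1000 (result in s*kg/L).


rho*Isp = 456 * 1274 / 1000 = 581 s*kg/L

581 s*kg/L


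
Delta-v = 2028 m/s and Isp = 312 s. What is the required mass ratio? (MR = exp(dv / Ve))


Ve = 312 * 9.81 = 3060.72 m/s
MR = exp(2028 / 3060.72) = 1.94

1.94


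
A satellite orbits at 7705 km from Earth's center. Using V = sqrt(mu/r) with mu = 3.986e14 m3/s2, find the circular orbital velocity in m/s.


V = sqrt(3.986e14 / 7705000) = 7193 m/s

7193 m/s


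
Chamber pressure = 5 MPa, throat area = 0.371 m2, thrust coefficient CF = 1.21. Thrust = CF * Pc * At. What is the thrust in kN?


F = 1.21 * 5e6 * 0.371 = 2.2446e+06 N = 2244.6 kN

2244.6 kN


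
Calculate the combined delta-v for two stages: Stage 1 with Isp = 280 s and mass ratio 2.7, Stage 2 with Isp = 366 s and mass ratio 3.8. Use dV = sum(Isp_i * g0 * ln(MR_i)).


dV1 = 280 * 9.81 * ln(2.7) = 2728.3 m/s
dV2 = 366 * 9.81 * ln(3.8) = 4793.3 m/s
Total dV = 2728.3 + 4793.3 = 7521.6 m/s ~ 7522 m/s

7522 m/s


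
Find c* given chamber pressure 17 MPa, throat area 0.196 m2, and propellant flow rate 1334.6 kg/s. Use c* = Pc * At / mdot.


c* = 17e6 * 0.196 / 1334.6 = 2497 m/s

2497 m/s


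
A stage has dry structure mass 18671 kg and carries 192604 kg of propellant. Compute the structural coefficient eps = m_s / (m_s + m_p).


eps = 18671 / (18671 + 192604) = 0.0884

0.0884


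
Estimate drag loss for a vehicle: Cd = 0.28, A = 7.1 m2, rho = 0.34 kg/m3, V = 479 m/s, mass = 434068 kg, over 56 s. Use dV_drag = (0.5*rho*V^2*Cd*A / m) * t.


D = 0.5 * 0.34 * 479^2 * 0.28 * 7.1 = 77541.88 N
a = 77541.88 / 434068 = 0.1786 m/s2
dV = 0.1786 * 56 = 10.0 m/s

10.0 m/s


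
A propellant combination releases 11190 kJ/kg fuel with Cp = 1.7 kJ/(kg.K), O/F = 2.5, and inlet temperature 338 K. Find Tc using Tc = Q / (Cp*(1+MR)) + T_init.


Tc = 11190 / (1.7 * (1 + 2.5)) + 338 = 2219 K

2219 K


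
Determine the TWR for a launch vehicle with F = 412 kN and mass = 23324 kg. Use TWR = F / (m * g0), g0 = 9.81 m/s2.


TWR = 412000 / (23324 * 9.81) = 1.8

1.8


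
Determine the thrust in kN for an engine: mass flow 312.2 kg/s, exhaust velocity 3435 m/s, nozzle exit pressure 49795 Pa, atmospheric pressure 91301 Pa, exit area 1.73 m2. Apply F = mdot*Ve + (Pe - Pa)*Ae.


F = 312.2 * 3435 + (49795 - 91301) * 1.73 = 1.0006e+06 N = 1000.6 kN

1000.6 kN


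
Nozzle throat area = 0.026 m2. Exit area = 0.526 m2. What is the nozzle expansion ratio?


AR = 0.526 / 0.026 = 20.2

20.2


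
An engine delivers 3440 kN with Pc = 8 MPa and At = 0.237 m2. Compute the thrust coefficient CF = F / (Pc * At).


CF = 3440000 / (8e6 * 0.237) = 1.81

1.81


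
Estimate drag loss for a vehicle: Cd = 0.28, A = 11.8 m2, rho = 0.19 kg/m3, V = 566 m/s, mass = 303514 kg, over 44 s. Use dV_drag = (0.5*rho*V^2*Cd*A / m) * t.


D = 0.5 * 0.19 * 566^2 * 0.28 * 11.8 = 100553.34 N
a = 100553.34 / 303514 = 0.3313 m/s2
dV = 0.3313 * 44 = 14.6 m/s

14.6 m/s


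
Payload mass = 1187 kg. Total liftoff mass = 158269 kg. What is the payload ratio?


PR = 1187 / 158269 = 0.0075

0.0075


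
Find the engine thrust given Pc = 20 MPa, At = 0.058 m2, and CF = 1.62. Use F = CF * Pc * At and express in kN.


F = 1.62 * 20e6 * 0.058 = 1.8792e+06 N = 1879.2 kN

1879.2 kN


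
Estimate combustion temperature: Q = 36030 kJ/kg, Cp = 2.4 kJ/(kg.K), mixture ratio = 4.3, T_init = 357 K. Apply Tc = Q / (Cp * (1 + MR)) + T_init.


Tc = 36030 / (2.4 * (1 + 4.3)) + 357 = 3190 K

3190 K


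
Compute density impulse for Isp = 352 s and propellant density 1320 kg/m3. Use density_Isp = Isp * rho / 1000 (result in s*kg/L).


rho*Isp = 352 * 1320 / 1000 = 465 s*kg/L

465 s*kg/L


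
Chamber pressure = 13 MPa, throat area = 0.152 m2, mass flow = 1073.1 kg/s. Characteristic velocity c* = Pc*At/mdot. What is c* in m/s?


c* = 13e6 * 0.152 / 1073.1 = 1841 m/s

1841 m/s


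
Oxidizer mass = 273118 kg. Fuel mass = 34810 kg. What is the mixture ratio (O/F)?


MR = 273118 / 34810 = 7.85

7.85


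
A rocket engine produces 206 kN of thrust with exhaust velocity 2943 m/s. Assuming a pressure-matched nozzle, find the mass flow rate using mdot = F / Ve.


mdot = F / Ve = 206000 / 2943 = 70.0 kg/s

70.0 kg/s


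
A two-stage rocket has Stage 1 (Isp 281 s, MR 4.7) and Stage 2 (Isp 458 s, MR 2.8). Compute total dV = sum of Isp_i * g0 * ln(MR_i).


dV1 = 281 * 9.81 * ln(4.7) = 4266.0 m/s
dV2 = 458 * 9.81 * ln(2.8) = 4626.1 m/s
Total dV = 4266.0 + 4626.1 = 8892.1 m/s ~ 8892 m/s

8892 m/s


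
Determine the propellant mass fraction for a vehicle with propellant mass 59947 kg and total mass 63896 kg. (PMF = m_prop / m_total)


PMF = 59947 / 63896 = 0.938

0.938


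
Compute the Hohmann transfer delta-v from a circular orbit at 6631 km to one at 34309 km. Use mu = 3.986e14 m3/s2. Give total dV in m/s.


V1 = sqrt(mu/r1) = 7753.17 m/s
dV1 = V1*(sqrt(2*r2/(r1+r2)) - 1) = 2284.3 m/s
V2 = sqrt(mu/r2) = 3408.51 m/s
dV2 = V2*(1 - sqrt(2*r1/(r1+r2))) = 1468.54 m/s
Total dV = 3753 m/s

3753 m/s


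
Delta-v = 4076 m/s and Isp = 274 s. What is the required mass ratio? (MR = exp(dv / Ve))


Ve = 274 * 9.81 = 2687.94 m/s
MR = exp(4076 / 2687.94) = 4.556

4.556


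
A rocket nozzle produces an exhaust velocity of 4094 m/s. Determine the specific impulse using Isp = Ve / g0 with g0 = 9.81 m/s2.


Isp = Ve / g0 = 4094 / 9.81 = 417.3 s

417.3 s


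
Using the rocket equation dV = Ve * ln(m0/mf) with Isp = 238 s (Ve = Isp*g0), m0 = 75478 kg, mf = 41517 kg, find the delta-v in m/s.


Ve = 238 * 9.81 = 2334.78 m/s
dV = 2334.78 * ln(75478/41517) = 1396 m/s

1396 m/s


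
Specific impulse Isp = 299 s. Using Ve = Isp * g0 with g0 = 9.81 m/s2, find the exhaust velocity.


Ve = Isp * g0 = 299 * 9.81 = 2933.2 m/s

2933.2 m/s


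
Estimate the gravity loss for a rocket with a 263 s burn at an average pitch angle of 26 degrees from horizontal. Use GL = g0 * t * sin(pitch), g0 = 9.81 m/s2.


GL = 9.81 * 263 * sin(26 deg) = 1131 m/s

1131 m/s


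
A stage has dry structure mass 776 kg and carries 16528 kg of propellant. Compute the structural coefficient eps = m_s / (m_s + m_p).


eps = 776 / (776 + 16528) = 0.0448

0.0448


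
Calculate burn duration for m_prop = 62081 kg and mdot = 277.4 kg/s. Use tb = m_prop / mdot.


tb = 62081 / 277.4 = 223.8 s

223.8 s


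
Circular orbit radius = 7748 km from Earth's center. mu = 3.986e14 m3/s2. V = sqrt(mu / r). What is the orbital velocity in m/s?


V = sqrt(3.986e14 / 7748000) = 7173 m/s

7173 m/s


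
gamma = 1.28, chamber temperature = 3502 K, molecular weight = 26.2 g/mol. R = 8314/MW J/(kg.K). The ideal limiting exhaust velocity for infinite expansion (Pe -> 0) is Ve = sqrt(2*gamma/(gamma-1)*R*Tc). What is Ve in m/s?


R = 8314 / 26.2 = 317.33 J/(kg.K)
Ve = sqrt(2 * 1.28 / (1.28 - 1) * 317.33 * 3502) = 3188 m/s

3188 m/s


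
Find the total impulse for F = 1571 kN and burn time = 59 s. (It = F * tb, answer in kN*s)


It = 1571 * 59 = 92689 kN*s

92689 kN*s


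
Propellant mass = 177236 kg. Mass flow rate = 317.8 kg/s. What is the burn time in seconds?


tb = 177236 / 317.8 = 557.7 s

557.7 s


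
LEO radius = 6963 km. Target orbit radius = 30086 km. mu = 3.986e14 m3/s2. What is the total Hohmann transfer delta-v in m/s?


V1 = sqrt(mu/r1) = 7566.07 m/s
dV1 = V1*(sqrt(2*r2/(r1+r2)) - 1) = 2076.2 m/s
V2 = sqrt(mu/r2) = 3639.87 m/s
dV2 = V2*(1 - sqrt(2*r1/(r1+r2))) = 1408.3 m/s
Total dV = 3485 m/s

3485 m/s


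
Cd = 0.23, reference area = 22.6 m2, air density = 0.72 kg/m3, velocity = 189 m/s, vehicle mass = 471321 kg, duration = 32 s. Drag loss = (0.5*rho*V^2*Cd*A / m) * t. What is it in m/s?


D = 0.5 * 0.72 * 189^2 * 0.23 * 22.6 = 66843.99 N
a = 66843.99 / 471321 = 0.1418 m/s2
dV = 0.1418 * 32 = 4.5 m/s

4.5 m/s


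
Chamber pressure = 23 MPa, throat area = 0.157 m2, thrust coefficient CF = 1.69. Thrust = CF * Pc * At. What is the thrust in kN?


F = 1.69 * 23e6 * 0.157 = 6.1026e+06 N = 6102.6 kN

6102.6 kN


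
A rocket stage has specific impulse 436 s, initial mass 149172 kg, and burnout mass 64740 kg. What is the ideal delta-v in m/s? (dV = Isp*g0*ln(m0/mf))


Ve = 436 * 9.81 = 4277.16 m/s
dV = 4277.16 * ln(149172/64740) = 3570 m/s

3570 m/s


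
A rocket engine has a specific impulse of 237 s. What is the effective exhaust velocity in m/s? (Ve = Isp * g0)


Ve = Isp * g0 = 237 * 9.81 = 2325.0 m/s

2325.0 m/s


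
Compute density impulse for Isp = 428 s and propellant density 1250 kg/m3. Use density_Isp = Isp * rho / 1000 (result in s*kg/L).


rho*Isp = 428 * 1250 / 1000 = 535 s*kg/L

535 s*kg/L
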